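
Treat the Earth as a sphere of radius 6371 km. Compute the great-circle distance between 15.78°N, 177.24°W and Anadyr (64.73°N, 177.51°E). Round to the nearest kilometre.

5458 km

Δλ = 177.51 − -177.24 = 354.75°; wrapped into (−180°, 180°]: -5.25°.
Δφ = 64.73 − 15.78 = 48.95°.
a = sin²(Δφ/2) + cos φ₁ · cos φ₂ · sin²(Δλ/2) = 0.172503.
c = 2·atan2(√a, √(1−a)) = 0.85662 rad → d = 6371·c ≈ 5457.54 km.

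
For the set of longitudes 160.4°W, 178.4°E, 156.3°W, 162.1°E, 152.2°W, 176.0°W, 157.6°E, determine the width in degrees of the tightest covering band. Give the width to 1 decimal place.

Sort the longitudes: -176.0°, -160.4°, -156.3°, -152.2°, +157.6°, +162.1°, +178.4°.
Eastward gaps between consecutive values (wrapping around): 15.6°, 4.1°, 4.1°, 309.8°, 4.5°, 16.3°, 5.6°.
Largest gap = 309.8° ⇒ minimal covering band is its complement: 360° − 309.8° = 50.2°.
Band runs from +157.6° eastward to -152.2°, crossing the antimeridian.

50.2°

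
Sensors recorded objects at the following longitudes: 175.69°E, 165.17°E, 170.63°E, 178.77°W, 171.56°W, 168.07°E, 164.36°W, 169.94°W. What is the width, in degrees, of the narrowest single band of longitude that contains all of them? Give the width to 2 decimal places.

30.47°

Sort the longitudes: -178.77°, -171.56°, -169.94°, -164.36°, +165.17°, +168.07°, +170.63°, +175.69°.
Eastward gaps between consecutive values (wrapping around): 7.21°, 1.62°, 5.58°, 329.53°, 2.90°, 2.56°, 5.06°, 5.54°.
Largest gap = 329.53° ⇒ minimal covering band is its complement: 360° − 329.53° = 30.47°.
Band runs from +165.17° eastward to -164.36°, crossing the antimeridian.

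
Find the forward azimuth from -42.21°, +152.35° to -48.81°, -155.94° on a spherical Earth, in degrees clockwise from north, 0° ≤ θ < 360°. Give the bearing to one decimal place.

Δλ = -155.94 − 152.35 = -308.29°; wrapped into (−180°, 180°]: 51.71°.
θ = atan2( sin Δλ · cos φ₂ , cos φ₁ · sin φ₂ − sin φ₁ · cos φ₂ · cos Δλ )
  = atan2(0.51689, -0.28323) = 118.720° → normalised to [0°, 360°): 118.720°.

118.7°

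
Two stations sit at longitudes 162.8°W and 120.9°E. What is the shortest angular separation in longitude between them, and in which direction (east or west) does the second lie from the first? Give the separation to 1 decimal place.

Raw difference: 120.9 − -162.8 = 283.7°.
Normalise into (−180°, 180°]: 283.7° − 360° = -76.3°.
Negative ⇒ the second point lies to the west; separation 76.3°.

76.3° west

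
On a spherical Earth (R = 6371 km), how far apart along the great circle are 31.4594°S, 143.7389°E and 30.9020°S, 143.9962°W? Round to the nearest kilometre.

Δλ = -143.9962 − 143.7389 = -287.7351°; wrapped into (−180°, 180°]: 72.2649°.
Δφ = -30.9020 − -31.4594 = 0.5574°.
a = sin²(Δφ/2) + cos φ₁ · cos φ₂ · sin²(Δλ/2) = 0.254507.
c = 2·atan2(√a, √(1−a)) = 1.05758 rad → d = 6371·c ≈ 6737.81 km.

6738 km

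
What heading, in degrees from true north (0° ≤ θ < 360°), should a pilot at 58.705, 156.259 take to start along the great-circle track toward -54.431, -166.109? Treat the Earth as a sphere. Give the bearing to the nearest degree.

156°

Δλ = -166.109 − 156.259 = -322.368°; wrapped into (−180°, 180°]: 37.632°.
θ = atan2( sin Δλ · cos φ₂ , cos φ₁ · sin φ₂ − sin φ₁ · cos φ₂ · cos Δλ )
  = atan2(0.35517, -0.81616) = 156.483° → normalised to [0°, 360°): 156.483°.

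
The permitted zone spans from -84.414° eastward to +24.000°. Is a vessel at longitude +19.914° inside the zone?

Band width going east from -84.414° to +24.000°: ((24.000 − -84.414) mod 360) = 108.414°.
Offset of +19.914° east of the west edge: ((19.914 − -84.414) mod 360) = 104.328°.
104.328° ≤ 108.414° ⇒ inside.

Yes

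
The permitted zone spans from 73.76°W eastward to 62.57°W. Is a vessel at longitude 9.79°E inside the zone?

No

Band width going east from -73.76° to -62.57°: ((-62.57 − -73.76) mod 360) = 11.19°.
Offset of +9.79° east of the west edge: ((9.79 − -73.76) mod 360) = 83.55°.
83.55° > 11.19° ⇒ outside.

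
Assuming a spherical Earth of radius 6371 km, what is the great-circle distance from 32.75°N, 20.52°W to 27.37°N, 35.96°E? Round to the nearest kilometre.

Δλ = 35.96 − -20.52 = 56.48°.
Δφ = 27.37 − 32.75 = -5.38°.
a = sin²(Δφ/2) + cos φ₁ · cos φ₂ · sin²(Δλ/2) = 0.169421.
c = 2·atan2(√a, √(1−a)) = 0.84843 rad → d = 6371·c ≈ 5405.38 km.

5405 km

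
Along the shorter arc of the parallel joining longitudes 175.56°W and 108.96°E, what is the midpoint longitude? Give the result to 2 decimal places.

146.70°E

Signed shortest Δλ from -175.56° to +108.96° is -75.48°.
Midpoint longitude = -175.56° + (-75.48°)/2 = -175.56° − 37.74° = -213.30°.
Normalise into (−180°, 180°]: +146.70°.
(The naïve average (-175.56 + +108.96)/2 = -33.3° is on the wrong side of the globe.)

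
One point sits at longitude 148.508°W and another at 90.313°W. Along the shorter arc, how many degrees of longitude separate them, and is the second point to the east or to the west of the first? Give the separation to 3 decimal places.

58.195° east

Raw difference: -90.313 − -148.508 = 58.195°.
Normalise into (−180°, 180°]: 58.195° stays 58.195°.
Positive ⇒ the second point lies to the east; separation 58.195°.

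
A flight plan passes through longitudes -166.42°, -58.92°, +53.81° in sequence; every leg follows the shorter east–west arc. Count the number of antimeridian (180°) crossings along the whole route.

Leg 1: -166.42° → -58.92°, shortest Δλ = 107.5° (east) — does not cross 180°.
Leg 2: -58.92° → +53.81°, shortest Δλ = 112.73° (east) — does not cross 180°.
Total crossings: 0.

0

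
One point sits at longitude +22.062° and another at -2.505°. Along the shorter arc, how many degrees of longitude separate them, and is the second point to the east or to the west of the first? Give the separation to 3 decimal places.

24.567° west

Raw difference: -2.505 − 22.062 = -24.567°.
Normalise into (−180°, 180°]: -24.567° stays -24.567°.
Negative ⇒ the second point lies to the west; separation 24.567°.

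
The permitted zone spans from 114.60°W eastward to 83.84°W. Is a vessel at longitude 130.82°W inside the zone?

Band width going east from -114.60° to -83.84°: ((-83.84 − -114.60) mod 360) = 30.76°.
Offset of -130.82° east of the west edge: ((-130.82 − -114.60) mod 360) = 343.78°.
343.78° > 30.76° ⇒ outside.

No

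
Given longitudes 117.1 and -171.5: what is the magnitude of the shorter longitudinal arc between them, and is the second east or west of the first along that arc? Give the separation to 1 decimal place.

71.4° east

Raw difference: -171.5 − 117.1 = -288.6°.
Normalise into (−180°, 180°]: -288.6° + 360° = 71.4°.
Positive ⇒ the second point lies to the east; separation 71.4°.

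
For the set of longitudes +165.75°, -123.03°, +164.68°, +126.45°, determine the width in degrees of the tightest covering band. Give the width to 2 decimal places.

110.52°

Sort the longitudes: -123.03°, +126.45°, +164.68°, +165.75°.
Eastward gaps between consecutive values (wrapping around): 249.48°, 38.23°, 1.07°, 71.22°.
Largest gap = 249.48° ⇒ minimal covering band is its complement: 360° − 249.48° = 110.52°.
Band runs from +126.45° eastward to -123.03°, crossing the antimeridian.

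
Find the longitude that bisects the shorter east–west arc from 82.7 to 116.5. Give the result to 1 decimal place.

Signed shortest Δλ from +82.7° to +116.5° is +33.8°.
Midpoint longitude = +82.7° + (+33.8°)/2 = +82.7° + 16.9° = +99.6°.

+99.6°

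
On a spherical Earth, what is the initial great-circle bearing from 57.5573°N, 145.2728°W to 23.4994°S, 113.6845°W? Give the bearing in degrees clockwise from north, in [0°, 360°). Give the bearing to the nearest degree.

151°

Δλ = -113.6845 − -145.2728 = 31.5883°.
θ = atan2( sin Δλ · cos φ₂ , cos φ₁ · sin φ₂ − sin φ₁ · cos φ₂ · cos Δλ )
  = atan2(0.48037, -0.87317) = 151.183° → normalised to [0°, 360°): 151.183°.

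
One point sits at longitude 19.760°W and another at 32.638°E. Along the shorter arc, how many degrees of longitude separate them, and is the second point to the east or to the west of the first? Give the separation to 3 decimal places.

52.398° east

Raw difference: 32.638 − -19.760 = 52.398°.
Normalise into (−180°, 180°]: 52.398° stays 52.398°.
Positive ⇒ the second point lies to the east; separation 52.398°.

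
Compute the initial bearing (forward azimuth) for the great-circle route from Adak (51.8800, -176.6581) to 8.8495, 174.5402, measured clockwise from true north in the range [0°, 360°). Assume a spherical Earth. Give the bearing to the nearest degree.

Δλ = 174.5402 − -176.6581 = 351.1983°; wrapped into (−180°, 180°]: -8.8017°.
θ = atan2( sin Δλ · cos φ₂ , cos φ₁ · sin φ₂ − sin φ₁ · cos φ₂ · cos Δλ )
  = atan2(-0.15119, -0.67323) = -167.343° → normalised to [0°, 360°): 192.657°.

193°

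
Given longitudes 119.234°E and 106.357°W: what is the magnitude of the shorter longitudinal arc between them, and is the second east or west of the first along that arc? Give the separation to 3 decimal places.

Raw difference: -106.357 − 119.234 = -225.591°.
Normalise into (−180°, 180°]: -225.591° + 360° = 134.409°.
Positive ⇒ the second point lies to the east; separation 134.409°.

134.409° east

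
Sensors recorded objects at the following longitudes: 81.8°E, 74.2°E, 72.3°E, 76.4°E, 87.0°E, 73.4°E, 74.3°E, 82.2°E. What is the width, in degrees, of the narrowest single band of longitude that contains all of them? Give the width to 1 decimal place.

14.7°

Sort the longitudes: +72.3°, +73.4°, +74.2°, +74.3°, +76.4°, +81.8°, +82.2°, +87.0°.
Eastward gaps between consecutive values (wrapping around): 1.1°, 0.8°, 0.1°, 2.1°, 5.4°, 0.4°, 4.8°, 345.3°.
Largest gap = 345.3° ⇒ minimal covering band is its complement: 360° − 345.3° = 14.7°.
Band runs from +72.3° eastward to +87.0°.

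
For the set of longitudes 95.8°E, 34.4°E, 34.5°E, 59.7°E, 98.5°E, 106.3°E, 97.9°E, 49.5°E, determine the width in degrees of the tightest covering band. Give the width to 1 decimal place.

Sort the longitudes: +34.4°, +34.5°, +49.5°, +59.7°, +95.8°, +97.9°, +98.5°, +106.3°.
Eastward gaps between consecutive values (wrapping around): 0.1°, 15.0°, 10.2°, 36.1°, 2.1°, 0.6°, 7.8°, 288.1°.
Largest gap = 288.1° ⇒ minimal covering band is its complement: 360° − 288.1° = 71.9°.
Band runs from +34.4° eastward to +106.3°.

71.9°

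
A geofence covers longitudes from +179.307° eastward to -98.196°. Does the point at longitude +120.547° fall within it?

No

Band width going east from +179.307° to -98.196°: ((-98.196 − 179.307) mod 360) = 82.497°.
Offset of +120.547° east of the west edge: ((120.547 − 179.307) mod 360) = 301.240°.
301.240° > 82.497° ⇒ outside.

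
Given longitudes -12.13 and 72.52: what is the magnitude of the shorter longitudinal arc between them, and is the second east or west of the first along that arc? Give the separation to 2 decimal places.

84.65° east

Raw difference: 72.52 − -12.13 = 84.65°.
Normalise into (−180°, 180°]: 84.65° stays 84.65°.
Positive ⇒ the second point lies to the east; separation 84.65°.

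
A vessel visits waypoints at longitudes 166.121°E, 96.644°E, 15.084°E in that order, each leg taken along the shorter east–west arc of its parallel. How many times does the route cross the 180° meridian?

0

Leg 1: +166.121° → +96.644°, shortest Δλ = -69.477° (west) — does not cross 180°.
Leg 2: +96.644° → +15.084°, shortest Δλ = -81.56° (west) — does not cross 180°.
Total crossings: 0.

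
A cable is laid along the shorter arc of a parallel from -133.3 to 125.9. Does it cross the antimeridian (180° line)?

Yes

Naïve |125.9 − -133.3| = 259.2° > 180°, so the shorter arc goes the other way round — across 180°.
Signed shortest Δλ = ((125.9 − -133.3 + 180) mod 360) − 180 = -100.8°.
Going west by 100.8° from -133.3° passes through 180° before reaching +125.9°.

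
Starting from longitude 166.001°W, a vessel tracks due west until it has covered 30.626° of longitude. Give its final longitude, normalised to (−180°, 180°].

163.373°E

Start at -166.001°; shift −30.626° → -196.627°.
-196.627° lies outside (−180°, 180°]; add 360° → +163.373°.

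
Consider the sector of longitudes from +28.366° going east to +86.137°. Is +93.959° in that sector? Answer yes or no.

Band width going east from +28.366° to +86.137°: ((86.137 − 28.366) mod 360) = 57.771°.
Offset of +93.959° east of the west edge: ((93.959 − 28.366) mod 360) = 65.593°.
65.593° > 57.771° ⇒ outside.

No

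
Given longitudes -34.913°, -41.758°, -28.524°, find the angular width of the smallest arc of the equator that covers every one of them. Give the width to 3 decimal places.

Sort the longitudes: -41.758°, -34.913°, -28.524°.
Eastward gaps between consecutive values (wrapping around): 6.845°, 6.389°, 346.766°.
Largest gap = 346.766° ⇒ minimal covering band is its complement: 360° − 346.766° = 13.234°.
Band runs from -41.758° eastward to -28.524°.

13.234°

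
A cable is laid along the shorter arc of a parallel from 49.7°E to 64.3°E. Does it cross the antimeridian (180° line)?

No

Signed shortest Δλ = ((64.3 − 49.7 + 180) mod 360) − 180 = 14.6°.
Going east by 14.6° from +49.7° reaches +64.3° without touching 180°.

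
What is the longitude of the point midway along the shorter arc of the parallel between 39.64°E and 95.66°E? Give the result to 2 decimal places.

67.65°E

Signed shortest Δλ from +39.64° to +95.66° is +56.02°.
Midpoint longitude = +39.64° + (+56.02°)/2 = +39.64° + 28.01° = +67.65°.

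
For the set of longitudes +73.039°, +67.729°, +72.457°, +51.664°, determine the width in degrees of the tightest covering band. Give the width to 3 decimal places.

Sort the longitudes: +51.664°, +67.729°, +72.457°, +73.039°.
Eastward gaps between consecutive values (wrapping around): 16.065°, 4.728°, 0.582°, 338.625°.
Largest gap = 338.625° ⇒ minimal covering band is its complement: 360° − 338.625° = 21.375°.
Band runs from +51.664° eastward to +73.039°.

21.375°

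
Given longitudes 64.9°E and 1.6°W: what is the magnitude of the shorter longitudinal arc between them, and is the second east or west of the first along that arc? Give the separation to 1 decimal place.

Raw difference: -1.6 − 64.9 = -66.5°.
Normalise into (−180°, 180°]: -66.5° stays -66.5°.
Negative ⇒ the second point lies to the west; separation 66.5°.

66.5° west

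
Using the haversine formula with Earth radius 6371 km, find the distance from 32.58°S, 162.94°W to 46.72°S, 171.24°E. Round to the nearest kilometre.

2692 km

Δλ = 171.24 − -162.94 = 334.18°; wrapped into (−180°, 180°]: -25.82°.
Δφ = -46.72 − -32.58 = -14.14°.
a = sin²(Δφ/2) + cos φ₁ · cos φ₂ · sin²(Δλ/2) = 0.043985.
c = 2·atan2(√a, √(1−a)) = 0.42259 rad → d = 6371·c ≈ 2692.32 km.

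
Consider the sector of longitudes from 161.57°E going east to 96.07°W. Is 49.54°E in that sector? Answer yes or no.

Band width going east from +161.57° to -96.07°: ((-96.07 − 161.57) mod 360) = 102.36°.
Offset of +49.54° east of the west edge: ((49.54 − 161.57) mod 360) = 247.97°.
247.97° > 102.36° ⇒ outside.

No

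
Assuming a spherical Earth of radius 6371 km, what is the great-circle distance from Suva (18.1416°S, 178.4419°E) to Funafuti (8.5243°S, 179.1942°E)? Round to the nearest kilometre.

Δλ = 179.1942 − 178.4419 = 0.7523°.
Δφ = -8.5243 − -18.1416 = 9.6173°.
a = sin²(Δφ/2) + cos φ₁ · cos φ₂ · sin²(Δλ/2) = 0.007068.
c = 2·atan2(√a, √(1−a)) = 0.16834 rad → d = 6371·c ≈ 1072.48 km.

1072 km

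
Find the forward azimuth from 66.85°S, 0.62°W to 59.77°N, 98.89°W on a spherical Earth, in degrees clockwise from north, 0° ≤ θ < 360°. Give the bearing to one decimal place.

Δλ = -98.89 − -0.62 = -98.27°.
θ = atan2( sin Δλ · cos φ₂ , cos φ₁ · sin φ₂ − sin φ₁ · cos φ₂ · cos Δλ )
  = atan2(-0.49824, 0.27309) = -61.272° → normalised to [0°, 360°): 298.728°.

298.7°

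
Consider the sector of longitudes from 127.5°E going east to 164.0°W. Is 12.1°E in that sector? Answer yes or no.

Band width going east from +127.5° to -164.0°: ((-164.0 − 127.5) mod 360) = 68.5°.
Offset of +12.1° east of the west edge: ((12.1 − 127.5) mod 360) = 244.6°.
244.6° > 68.5° ⇒ outside.

No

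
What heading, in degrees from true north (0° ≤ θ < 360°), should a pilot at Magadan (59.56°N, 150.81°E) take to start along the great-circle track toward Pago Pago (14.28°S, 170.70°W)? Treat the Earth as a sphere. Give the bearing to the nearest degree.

Δλ = -170.70 − 150.81 = -321.51°; wrapped into (−180°, 180°]: 38.49°.
θ = atan2( sin Δλ · cos φ₂ , cos φ₁ · sin φ₂ − sin φ₁ · cos φ₂ · cos Δλ )
  = atan2(0.60315, -0.77894) = 142.249° → normalised to [0°, 360°): 142.249°.

142°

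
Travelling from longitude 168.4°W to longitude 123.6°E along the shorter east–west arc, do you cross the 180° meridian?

Naïve |123.6 − -168.4| = 292.0° > 180°, so the shorter arc goes the other way round — across 180°.
Signed shortest Δλ = ((123.6 − -168.4 + 180) mod 360) − 180 = -68.0°.
Going west by 68.0° from -168.4° passes through 180° before reaching +123.6°.

Yes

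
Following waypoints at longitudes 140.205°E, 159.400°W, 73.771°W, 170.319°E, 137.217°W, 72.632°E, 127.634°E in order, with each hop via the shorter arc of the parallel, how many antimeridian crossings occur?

Leg 1: +140.205° → -159.400°, shortest Δλ = 60.395° (east) — crosses 180°.
Leg 2: -159.400° → -73.771°, shortest Δλ = 85.629° (east) — does not cross 180°.
Leg 3: -73.771° → +170.319°, shortest Δλ = -115.91° (west) — crosses 180°.
Leg 4: +170.319° → -137.217°, shortest Δλ = 52.464° (east) — crosses 180°.
Leg 5: -137.217° → +72.632°, shortest Δλ = -150.151° (west) — crosses 180°.
Leg 6: +72.632° → +127.634°, shortest Δλ = 55.002° (east) — does not cross 180°.
Total crossings: 4.

4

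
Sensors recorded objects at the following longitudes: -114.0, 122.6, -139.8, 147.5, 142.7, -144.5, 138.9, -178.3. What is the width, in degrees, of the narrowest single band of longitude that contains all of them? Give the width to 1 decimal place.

123.4°

Sort the longitudes: -178.3°, -144.5°, -139.8°, -114.0°, +122.6°, +138.9°, +142.7°, +147.5°.
Eastward gaps between consecutive values (wrapping around): 33.8°, 4.7°, 25.8°, 236.6°, 16.3°, 3.8°, 4.8°, 34.2°.
Largest gap = 236.6° ⇒ minimal covering band is its complement: 360° − 236.6° = 123.4°.
Band runs from +122.6° eastward to -114.0°, crossing the antimeridian.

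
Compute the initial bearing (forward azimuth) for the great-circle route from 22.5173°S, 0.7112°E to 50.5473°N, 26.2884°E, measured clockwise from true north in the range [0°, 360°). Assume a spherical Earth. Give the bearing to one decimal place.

16.4°

Δλ = 26.2884 − 0.7112 = 25.5772°.
θ = atan2( sin Δλ · cos φ₂ , cos φ₁ · sin φ₂ − sin φ₁ · cos φ₂ · cos Δλ )
  = atan2(0.27434, 0.93279) = 16.389° → normalised to [0°, 360°): 16.389°.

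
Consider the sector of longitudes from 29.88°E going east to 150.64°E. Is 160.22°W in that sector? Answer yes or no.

No

Band width going east from +29.88° to +150.64°: ((150.64 − 29.88) mod 360) = 120.76°.
Offset of -160.22° east of the west edge: ((-160.22 − 29.88) mod 360) = 169.90°.
169.90° > 120.76° ⇒ outside.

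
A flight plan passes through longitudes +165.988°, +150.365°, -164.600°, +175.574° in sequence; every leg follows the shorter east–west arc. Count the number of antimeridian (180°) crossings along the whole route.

Leg 1: +165.988° → +150.365°, shortest Δλ = -15.623° (west) — does not cross 180°.
Leg 2: +150.365° → -164.600°, shortest Δλ = 45.035° (east) — crosses 180°.
Leg 3: -164.600° → +175.574°, shortest Δλ = -19.826° (west) — crosses 180°.
Total crossings: 2.

2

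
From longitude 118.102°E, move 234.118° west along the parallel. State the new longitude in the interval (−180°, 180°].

Start at +118.102°; shift −234.118° → -116.016°.
-116.016° already lies in (−180°, 180°].

116.016°W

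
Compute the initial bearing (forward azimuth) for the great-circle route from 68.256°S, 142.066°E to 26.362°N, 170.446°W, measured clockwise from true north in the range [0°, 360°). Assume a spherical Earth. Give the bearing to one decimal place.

Δλ = -170.446 − 142.066 = -312.512°; wrapped into (−180°, 180°]: 47.488°.
θ = atan2( sin Δλ · cos φ₂ , cos φ₁ · sin φ₂ − sin φ₁ · cos φ₂ · cos Δλ )
  = atan2(0.66048, 0.72689) = 42.259° → normalised to [0°, 360°): 42.259°.

42.3°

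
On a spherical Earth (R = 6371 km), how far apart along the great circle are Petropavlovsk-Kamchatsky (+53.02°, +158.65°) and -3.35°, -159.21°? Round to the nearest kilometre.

7395 km

Δλ = -159.21 − 158.65 = -317.86°; wrapped into (−180°, 180°]: 42.14°.
Δφ = -3.35 − 53.02 = -56.37°.
a = sin²(Δφ/2) + cos φ₁ · cos φ₂ · sin²(Δλ/2) = 0.300700.
c = 2·atan2(√a, √(1−a)) = 1.16081 rad → d = 6371·c ≈ 7395.49 km.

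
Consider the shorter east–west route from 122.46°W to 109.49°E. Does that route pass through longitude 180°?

Yes

Naïve |109.49 − -122.46| = 231.95° > 180°, so the shorter arc goes the other way round — across 180°.
Signed shortest Δλ = ((109.49 − -122.46 + 180) mod 360) − 180 = -128.05°.
Going west by 128.05° from -122.46° passes through 180° before reaching +109.49°.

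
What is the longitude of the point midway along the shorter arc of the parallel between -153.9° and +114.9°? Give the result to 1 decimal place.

+160.5°

Signed shortest Δλ from -153.9° to +114.9° is -91.2°.
Midpoint longitude = -153.9° + (-91.2°)/2 = -153.9° − 45.6° = -199.5°.
Normalise into (−180°, 180°]: +160.5°.
(The naïve average (-153.9 + +114.9)/2 = -19.5° is on the wrong side of the globe.)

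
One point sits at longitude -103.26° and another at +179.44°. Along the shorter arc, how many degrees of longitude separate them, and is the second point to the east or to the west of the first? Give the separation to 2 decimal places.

Raw difference: 179.44 − -103.26 = 282.7°.
Normalise into (−180°, 180°]: 282.7° − 360° = -77.3°.
Negative ⇒ the second point lies to the west; separation 77.30°.

77.30° west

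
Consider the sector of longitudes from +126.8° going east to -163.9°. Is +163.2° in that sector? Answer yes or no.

Band width going east from +126.8° to -163.9°: ((-163.9 − 126.8) mod 360) = 69.3°.
Offset of +163.2° east of the west edge: ((163.2 − 126.8) mod 360) = 36.4°.
36.4° ≤ 69.3° ⇒ inside.

Yes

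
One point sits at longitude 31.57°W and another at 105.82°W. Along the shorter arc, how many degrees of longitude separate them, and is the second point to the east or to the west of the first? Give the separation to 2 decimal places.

74.25° west

Raw difference: -105.82 − -31.57 = -74.25°.
Normalise into (−180°, 180°]: -74.25° stays -74.25°.
Negative ⇒ the second point lies to the west; separation 74.25°.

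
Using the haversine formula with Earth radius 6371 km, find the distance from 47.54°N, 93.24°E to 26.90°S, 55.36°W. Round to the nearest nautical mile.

8883 nmi

Δλ = -55.36 − 93.24 = -148.60°.
Δφ = -26.90 − 47.54 = -74.44°.
a = sin²(Δφ/2) + cos φ₁ · cos φ₂ · sin²(Δλ/2) = 0.923823.
c = 2·atan2(√a, √(1−a)) = 2.58233 rad → d = 6371·c ≈ 16452.03 km ≈ 8883.38 nmi.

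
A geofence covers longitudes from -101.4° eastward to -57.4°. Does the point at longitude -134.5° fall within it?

No

Band width going east from -101.4° to -57.4°: ((-57.4 − -101.4) mod 360) = 44.0°.
Offset of -134.5° east of the west edge: ((-134.5 − -101.4) mod 360) = 326.9°.
326.9° > 44.0° ⇒ outside.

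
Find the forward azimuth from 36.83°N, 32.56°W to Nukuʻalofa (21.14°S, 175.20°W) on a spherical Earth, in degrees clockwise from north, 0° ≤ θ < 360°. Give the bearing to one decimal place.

285.4°

Δλ = -175.20 − -32.56 = -142.64°.
θ = atan2( sin Δλ · cos φ₂ , cos φ₁ · sin φ₂ − sin φ₁ · cos φ₂ · cos Δλ )
  = atan2(-0.56598, 0.15573) = -74.616° → normalised to [0°, 360°): 285.384°.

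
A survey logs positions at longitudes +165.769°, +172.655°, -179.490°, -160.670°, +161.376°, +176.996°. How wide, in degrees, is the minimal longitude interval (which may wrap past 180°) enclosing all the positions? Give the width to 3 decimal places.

37.954°

Sort the longitudes: -179.490°, -160.670°, +161.376°, +165.769°, +172.655°, +176.996°.
Eastward gaps between consecutive values (wrapping around): 18.820°, 322.046°, 4.393°, 6.886°, 4.341°, 3.514°.
Largest gap = 322.046° ⇒ minimal covering band is its complement: 360° − 322.046° = 37.954°.
Band runs from +161.376° eastward to -160.670°, crossing the antimeridian.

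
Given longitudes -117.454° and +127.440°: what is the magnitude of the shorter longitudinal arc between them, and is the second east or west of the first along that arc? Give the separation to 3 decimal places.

Raw difference: 127.440 − -117.454 = 244.894°.
Normalise into (−180°, 180°]: 244.894° − 360° = -115.106°.
Negative ⇒ the second point lies to the west; separation 115.106°.

115.106° west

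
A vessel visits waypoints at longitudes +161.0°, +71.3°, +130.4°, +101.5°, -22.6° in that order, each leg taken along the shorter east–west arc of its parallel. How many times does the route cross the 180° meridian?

0

Leg 1: +161.0° → +71.3°, shortest Δλ = -89.7° (west) — does not cross 180°.
Leg 2: +71.3° → +130.4°, shortest Δλ = 59.1° (east) — does not cross 180°.
Leg 3: +130.4° → +101.5°, shortest Δλ = -28.9° (west) — does not cross 180°.
Leg 4: +101.5° → -22.6°, shortest Δλ = -124.1° (west) — does not cross 180°.
Total crossings: 0.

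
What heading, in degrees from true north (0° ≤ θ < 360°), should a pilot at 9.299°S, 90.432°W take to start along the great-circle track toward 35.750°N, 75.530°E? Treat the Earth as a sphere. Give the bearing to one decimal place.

23.7°

Δλ = 75.530 − -90.432 = 165.962°.
θ = atan2( sin Δλ · cos φ₂ , cos φ₁ · sin φ₂ − sin φ₁ · cos φ₂ · cos Δλ )
  = atan2(0.19686, 0.44935) = 23.658° → normalised to [0°, 360°): 23.658°.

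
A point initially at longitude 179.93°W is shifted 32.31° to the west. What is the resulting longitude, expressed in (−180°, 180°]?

147.76°E

Start at -179.93°; shift −32.31° → -212.24°.
-212.24° lies outside (−180°, 180°]; add 360° → +147.76°.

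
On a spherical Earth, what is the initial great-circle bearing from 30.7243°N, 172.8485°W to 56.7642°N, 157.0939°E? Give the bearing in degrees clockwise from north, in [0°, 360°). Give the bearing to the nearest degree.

Δλ = 157.0939 − -172.8485 = 329.9424°; wrapped into (−180°, 180°]: -30.0576°.
θ = atan2( sin Δλ · cos φ₂ , cos φ₁ · sin φ₂ − sin φ₁ · cos φ₂ · cos Δλ )
  = atan2(-0.27452, 0.47665) = -29.939° → normalised to [0°, 360°): 330.061°.

330°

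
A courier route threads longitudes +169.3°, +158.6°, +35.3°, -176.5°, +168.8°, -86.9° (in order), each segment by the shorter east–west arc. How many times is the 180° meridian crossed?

3

Leg 1: +169.3° → +158.6°, shortest Δλ = -10.7° (west) — does not cross 180°.
Leg 2: +158.6° → +35.3°, shortest Δλ = -123.3° (west) — does not cross 180°.
Leg 3: +35.3° → -176.5°, shortest Δλ = 148.2° (east) — crosses 180°.
Leg 4: -176.5° → +168.8°, shortest Δλ = -14.7° (west) — crosses 180°.
Leg 5: +168.8° → -86.9°, shortest Δλ = 104.3° (east) — crosses 180°.
Total crossings: 3.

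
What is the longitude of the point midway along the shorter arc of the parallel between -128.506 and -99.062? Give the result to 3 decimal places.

-113.784°

Signed shortest Δλ from -128.506° to -99.062° is +29.444°.
Midpoint longitude = -128.506° + (+29.444°)/2 = -128.506° + 14.722° = -113.784°.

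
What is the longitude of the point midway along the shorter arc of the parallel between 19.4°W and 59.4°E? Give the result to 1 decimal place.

20.0°E

Signed shortest Δλ from -19.4° to +59.4° is +78.8°.
Midpoint longitude = -19.4° + (+78.8°)/2 = -19.4° + 39.4° = +20.0°.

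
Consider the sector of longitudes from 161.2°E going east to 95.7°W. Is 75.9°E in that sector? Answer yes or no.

Band width going east from +161.2° to -95.7°: ((-95.7 − 161.2) mod 360) = 103.1°.
Offset of +75.9° east of the west edge: ((75.9 − 161.2) mod 360) = 274.7°.
274.7° > 103.1° ⇒ outside.

No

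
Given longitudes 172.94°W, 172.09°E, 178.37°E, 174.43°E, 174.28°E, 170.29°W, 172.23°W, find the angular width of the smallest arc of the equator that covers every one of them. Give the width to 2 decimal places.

17.62°

Sort the longitudes: -172.94°, -172.23°, -170.29°, +172.09°, +174.28°, +174.43°, +178.37°.
Eastward gaps between consecutive values (wrapping around): 0.71°, 1.94°, 342.38°, 2.19°, 0.15°, 3.94°, 8.69°.
Largest gap = 342.38° ⇒ minimal covering band is its complement: 360° − 342.38° = 17.62°.
Band runs from +172.09° eastward to -170.29°, crossing the antimeridian.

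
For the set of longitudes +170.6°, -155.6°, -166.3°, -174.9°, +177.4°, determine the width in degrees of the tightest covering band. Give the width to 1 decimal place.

33.8°

Sort the longitudes: -174.9°, -166.3°, -155.6°, +170.6°, +177.4°.
Eastward gaps between consecutive values (wrapping around): 8.6°, 10.7°, 326.2°, 6.8°, 7.7°.
Largest gap = 326.2° ⇒ minimal covering band is its complement: 360° − 326.2° = 33.8°.
Band runs from +170.6° eastward to -155.6°, crossing the antimeridian.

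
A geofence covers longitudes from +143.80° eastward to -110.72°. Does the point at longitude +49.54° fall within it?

Band width going east from +143.80° to -110.72°: ((-110.72 − 143.80) mod 360) = 105.48°.
Offset of +49.54° east of the west edge: ((49.54 − 143.80) mod 360) = 265.74°.
265.74° > 105.48° ⇒ outside.

No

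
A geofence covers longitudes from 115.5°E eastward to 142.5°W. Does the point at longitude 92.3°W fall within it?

Band width going east from +115.5° to -142.5°: ((-142.5 − 115.5) mod 360) = 102.0°.
Offset of -92.3° east of the west edge: ((-92.3 − 115.5) mod 360) = 152.2°.
152.2° > 102.0° ⇒ outside.

No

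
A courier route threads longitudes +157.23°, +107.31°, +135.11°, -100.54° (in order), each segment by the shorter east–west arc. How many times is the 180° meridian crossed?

1

Leg 1: +157.23° → +107.31°, shortest Δλ = -49.92° (west) — does not cross 180°.
Leg 2: +107.31° → +135.11°, shortest Δλ = 27.8° (east) — does not cross 180°.
Leg 3: +135.11° → -100.54°, shortest Δλ = 124.35° (east) — crosses 180°.
Total crossings: 1.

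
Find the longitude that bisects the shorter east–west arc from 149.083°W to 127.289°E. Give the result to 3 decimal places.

Signed shortest Δλ from -149.083° to +127.289° is -83.628°.
Midpoint longitude = -149.083° + (-83.628°)/2 = -149.083° − 41.814° = -190.897°.
Normalise into (−180°, 180°]: +169.103°.
(The naïve average (-149.083 + +127.289)/2 = -10.897° is on the wrong side of the globe.)

169.103°E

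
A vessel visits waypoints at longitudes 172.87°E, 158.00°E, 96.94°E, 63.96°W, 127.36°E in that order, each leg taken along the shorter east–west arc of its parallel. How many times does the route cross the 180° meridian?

1

Leg 1: +172.87° → +158.00°, shortest Δλ = -14.87° (west) — does not cross 180°.
Leg 2: +158.00° → +96.94°, shortest Δλ = -61.06° (west) — does not cross 180°.
Leg 3: +96.94° → -63.96°, shortest Δλ = -160.9° (west) — does not cross 180°.
Leg 4: -63.96° → +127.36°, shortest Δλ = -168.68° (west) — crosses 180°.
Total crossings: 1.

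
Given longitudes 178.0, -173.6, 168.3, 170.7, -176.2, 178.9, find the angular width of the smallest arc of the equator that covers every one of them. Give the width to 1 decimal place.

Sort the longitudes: -176.2°, -173.6°, +168.3°, +170.7°, +178.0°, +178.9°.
Eastward gaps between consecutive values (wrapping around): 2.6°, 341.9°, 2.4°, 7.3°, 0.9°, 4.9°.
Largest gap = 341.9° ⇒ minimal covering band is its complement: 360° − 341.9° = 18.1°.
Band runs from +168.3° eastward to -173.6°, crossing the antimeridian.

18.1°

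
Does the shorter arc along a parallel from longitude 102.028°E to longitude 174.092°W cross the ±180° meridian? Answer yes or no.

Yes

Naïve |-174.092 − 102.028| = 276.12° > 180°, so the shorter arc goes the other way round — across 180°.
Signed shortest Δλ = ((-174.092 − 102.028 + 180) mod 360) − 180 = 83.88°.
Going east by 83.88° from +102.028° passes through 180° before reaching -174.092°.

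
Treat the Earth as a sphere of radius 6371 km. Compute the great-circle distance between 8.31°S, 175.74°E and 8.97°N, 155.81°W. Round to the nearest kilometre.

3691 km

Δλ = -155.81 − 175.74 = -331.55°; wrapped into (−180°, 180°]: 28.45°.
Δφ = 8.97 − -8.31 = 17.28°.
a = sin²(Δφ/2) + cos φ₁ · cos φ₂ · sin²(Δλ/2) = 0.081586.
c = 2·atan2(√a, √(1−a)) = 0.57933 rad → d = 6371·c ≈ 3690.94 km.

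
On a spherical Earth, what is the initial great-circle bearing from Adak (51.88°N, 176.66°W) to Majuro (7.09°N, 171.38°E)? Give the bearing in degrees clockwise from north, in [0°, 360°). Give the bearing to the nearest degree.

197°

Δλ = 171.38 − -176.66 = 348.04°; wrapped into (−180°, 180°]: -11.96°.
θ = atan2( sin Δλ · cos φ₂ , cos φ₁ · sin φ₂ − sin φ₁ · cos φ₂ · cos Δλ )
  = atan2(-0.20564, -0.68756) = -163.349° → normalised to [0°, 360°): 196.651°.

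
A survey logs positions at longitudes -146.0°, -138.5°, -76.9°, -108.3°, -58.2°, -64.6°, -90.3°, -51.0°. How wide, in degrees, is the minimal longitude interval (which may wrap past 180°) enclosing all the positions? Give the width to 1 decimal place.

Sort the longitudes: -146.0°, -138.5°, -108.3°, -90.3°, -76.9°, -64.6°, -58.2°, -51.0°.
Eastward gaps between consecutive values (wrapping around): 7.5°, 30.2°, 18.0°, 13.4°, 12.3°, 6.4°, 7.2°, 265.0°.
Largest gap = 265.0° ⇒ minimal covering band is its complement: 360° − 265.0° = 95.0°.
Band runs from -146.0° eastward to -51.0°.

95.0°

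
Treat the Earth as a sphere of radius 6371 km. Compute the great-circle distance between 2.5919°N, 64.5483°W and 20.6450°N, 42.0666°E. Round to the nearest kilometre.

Δλ = 42.0666 − -64.5483 = 106.6149°.
Δφ = 20.6450 − 2.5919 = 18.0531°.
a = sin²(Δφ/2) + cos φ₁ · cos φ₂ · sin²(Δλ/2) = 0.625679.
c = 2·atan2(√a, √(1−a)) = 1.82488 rad → d = 6371·c ≈ 11626.30 km.

11626 km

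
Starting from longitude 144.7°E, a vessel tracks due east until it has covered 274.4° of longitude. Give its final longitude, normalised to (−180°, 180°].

59.1°E

Start at +144.7°; shift +274.4° → +419.1°.
+419.1° lies outside (−180°, 180°]; subtract 360° → +59.1°.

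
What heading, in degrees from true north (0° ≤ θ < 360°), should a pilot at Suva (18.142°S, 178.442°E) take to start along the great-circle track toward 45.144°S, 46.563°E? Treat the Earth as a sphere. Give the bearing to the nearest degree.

213°

Δλ = 46.563 − 178.442 = -131.879°.
θ = atan2( sin Δλ · cos φ₂ , cos φ₁ · sin φ₂ − sin φ₁ · cos φ₂ · cos Δλ )
  = atan2(-0.52516, -0.82025) = -147.371° → normalised to [0°, 360°): 212.629°.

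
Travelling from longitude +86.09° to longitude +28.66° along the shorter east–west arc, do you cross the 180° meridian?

Signed shortest Δλ = ((28.66 − 86.09 + 180) mod 360) − 180 = -57.43°.
Going west by 57.43° from +86.09° reaches +28.66° without touching 180°.

No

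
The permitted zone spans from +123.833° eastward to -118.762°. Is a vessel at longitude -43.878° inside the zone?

Band width going east from +123.833° to -118.762°: ((-118.762 − 123.833) mod 360) = 117.405°.
Offset of -43.878° east of the west edge: ((-43.878 − 123.833) mod 360) = 192.289°.
192.289° > 117.405° ⇒ outside.

No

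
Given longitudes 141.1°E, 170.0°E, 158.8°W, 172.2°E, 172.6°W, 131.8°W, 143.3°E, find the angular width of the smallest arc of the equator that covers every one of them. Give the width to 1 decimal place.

Sort the longitudes: -172.6°, -158.8°, -131.8°, +141.1°, +143.3°, +170.0°, +172.2°.
Eastward gaps between consecutive values (wrapping around): 13.8°, 27.0°, 272.9°, 2.2°, 26.7°, 2.2°, 15.2°.
Largest gap = 272.9° ⇒ minimal covering band is its complement: 360° − 272.9° = 87.1°.
Band runs from +141.1° eastward to -131.8°, crossing the antimeridian.

87.1°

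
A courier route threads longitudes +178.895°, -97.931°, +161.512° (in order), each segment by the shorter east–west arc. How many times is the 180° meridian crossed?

Leg 1: +178.895° → -97.931°, shortest Δλ = 83.174° (east) — crosses 180°.
Leg 2: -97.931° → +161.512°, shortest Δλ = -100.557° (west) — crosses 180°.
Total crossings: 2.

2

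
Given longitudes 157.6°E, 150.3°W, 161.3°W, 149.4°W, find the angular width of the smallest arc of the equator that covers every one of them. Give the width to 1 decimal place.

Sort the longitudes: -161.3°, -150.3°, -149.4°, +157.6°.
Eastward gaps between consecutive values (wrapping around): 11.0°, 0.9°, 307.0°, 41.1°.
Largest gap = 307.0° ⇒ minimal covering band is its complement: 360° − 307.0° = 53.0°.
Band runs from +157.6° eastward to -149.4°, crossing the antimeridian.

53.0°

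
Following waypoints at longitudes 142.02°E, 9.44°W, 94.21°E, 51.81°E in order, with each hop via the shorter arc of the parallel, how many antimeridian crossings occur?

Leg 1: +142.02° → -9.44°, shortest Δλ = -151.46° (west) — does not cross 180°.
Leg 2: -9.44° → +94.21°, shortest Δλ = 103.65° (east) — does not cross 180°.
Leg 3: +94.21° → +51.81°, shortest Δλ = -42.4° (west) — does not cross 180°.
Total crossings: 0.

0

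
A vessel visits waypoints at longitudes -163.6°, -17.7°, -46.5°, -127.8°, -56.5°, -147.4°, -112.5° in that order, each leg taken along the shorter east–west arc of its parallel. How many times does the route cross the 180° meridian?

Leg 1: -163.6° → -17.7°, shortest Δλ = 145.9° (east) — does not cross 180°.
Leg 2: -17.7° → -46.5°, shortest Δλ = -28.8° (west) — does not cross 180°.
Leg 3: -46.5° → -127.8°, shortest Δλ = -81.3° (west) — does not cross 180°.
Leg 4: -127.8° → -56.5°, shortest Δλ = 71.3° (east) — does not cross 180°.
Leg 5: -56.5° → -147.4°, shortest Δλ = -90.9° (west) — does not cross 180°.
Leg 6: -147.4° → -112.5°, shortest Δλ = 34.9° (east) — does not cross 180°.
Total crossings: 0.

0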